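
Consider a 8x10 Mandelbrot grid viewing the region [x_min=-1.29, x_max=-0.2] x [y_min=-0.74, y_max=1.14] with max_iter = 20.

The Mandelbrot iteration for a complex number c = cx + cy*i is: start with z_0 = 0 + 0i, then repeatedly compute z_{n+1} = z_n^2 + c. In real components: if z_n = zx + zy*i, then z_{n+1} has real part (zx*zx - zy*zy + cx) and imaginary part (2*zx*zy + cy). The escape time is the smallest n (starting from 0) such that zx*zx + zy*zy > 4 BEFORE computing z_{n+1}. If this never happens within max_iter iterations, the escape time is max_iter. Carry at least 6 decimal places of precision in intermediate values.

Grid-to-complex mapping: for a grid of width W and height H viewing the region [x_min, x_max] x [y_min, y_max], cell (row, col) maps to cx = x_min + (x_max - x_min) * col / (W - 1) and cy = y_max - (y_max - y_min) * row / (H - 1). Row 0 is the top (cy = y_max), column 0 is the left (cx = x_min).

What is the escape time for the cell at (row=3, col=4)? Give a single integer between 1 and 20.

Answer: 8

Derivation:
z_0 = 0 + 0i, c = -0.6671 + 0.5133i
Iter 1: z = -0.6671 + 0.5133i, |z|^2 = 0.7086
Iter 2: z = -0.4856 + -0.1716i, |z|^2 = 0.2652
Iter 3: z = -0.4608 + 0.6800i, |z|^2 = 0.6747
Iter 4: z = -0.9172 + -0.1133i, |z|^2 = 0.8541
Iter 5: z = 0.1612 + 0.7213i, |z|^2 = 0.5462
Iter 6: z = -1.1614 + 0.7459i, |z|^2 = 1.9051
Iter 7: z = 0.1252 + -1.2192i, |z|^2 = 1.5021
Iter 8: z = -2.1378 + 0.2079i, |z|^2 = 4.6136
Escaped at iteration 8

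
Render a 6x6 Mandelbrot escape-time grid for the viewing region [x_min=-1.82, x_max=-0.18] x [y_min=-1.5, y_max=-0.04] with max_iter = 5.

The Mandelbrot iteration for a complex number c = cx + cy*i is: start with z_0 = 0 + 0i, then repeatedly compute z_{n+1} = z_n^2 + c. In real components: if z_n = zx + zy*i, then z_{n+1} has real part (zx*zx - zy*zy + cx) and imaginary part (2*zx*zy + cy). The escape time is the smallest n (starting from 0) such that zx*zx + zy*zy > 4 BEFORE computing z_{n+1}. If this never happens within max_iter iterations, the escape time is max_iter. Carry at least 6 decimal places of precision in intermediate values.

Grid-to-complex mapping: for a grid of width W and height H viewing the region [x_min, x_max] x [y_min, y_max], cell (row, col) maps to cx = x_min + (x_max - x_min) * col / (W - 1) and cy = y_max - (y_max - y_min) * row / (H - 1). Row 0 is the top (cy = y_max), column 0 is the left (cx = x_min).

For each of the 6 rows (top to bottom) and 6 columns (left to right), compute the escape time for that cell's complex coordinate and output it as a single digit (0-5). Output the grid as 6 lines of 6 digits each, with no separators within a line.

(row=0, col=0): c = -1.8200 + -0.0400i → escape time 5
(row=0, col=1): c = -1.4920 + -0.0400i → escape time 5
(row=0, col=2): c = -1.1640 + -0.0400i → escape time 5
(row=0, col=3): c = -0.8360 + -0.0400i → escape time 5
(row=0, col=4): c = -0.5080 + -0.0400i → escape time 5
(row=0, col=5): c = -0.1800 + -0.0400i → escape time 5
(row=1, col=0): c = -1.8200 + -0.3320i → escape time 3
(row=1, col=1): c = -1.4920 + -0.3320i → escape time 5
(row=1, col=2): c = -1.1640 + -0.3320i → escape time 5
(row=1, col=3): c = -0.8360 + -0.3320i → escape time 5
(row=1, col=4): c = -0.5080 + -0.3320i → escape time 5
(row=1, col=5): c = -0.1800 + -0.3320i → escape time 5
(row=2, col=0): c = -1.8200 + -0.6240i → escape time 3
(row=2, col=1): c = -1.4920 + -0.6240i → escape time 3
(row=2, col=2): c = -1.1640 + -0.6240i → escape time 3
(row=2, col=3): c = -0.8360 + -0.6240i → escape time 5
(row=2, col=4): c = -0.5080 + -0.6240i → escape time 5
(row=2, col=5): c = -0.1800 + -0.6240i → escape time 5
(row=3, col=0): c = -1.8200 + -0.9160i → escape time 1
(row=3, col=1): c = -1.4920 + -0.9160i → escape time 3
(row=3, col=2): c = -1.1640 + -0.9160i → escape time 3
(row=3, col=3): c = -0.8360 + -0.9160i → escape time 3
(row=3, col=4): c = -0.5080 + -0.9160i → escape time 4
(row=3, col=5): c = -0.1800 + -0.9160i → escape time 5
(row=4, col=0): c = -1.8200 + -1.2080i → escape time 1
(row=4, col=1): c = -1.4920 + -1.2080i → escape time 2
(row=4, col=2): c = -1.1640 + -1.2080i → escape time 2
(row=4, col=3): c = -0.8360 + -1.2080i → escape time 3
(row=4, col=4): c = -0.5080 + -1.2080i → escape time 3
(row=4, col=5): c = -0.1800 + -1.2080i → escape time 3
(row=5, col=0): c = -1.8200 + -1.5000i → escape time 1
(row=5, col=1): c = -1.4920 + -1.5000i → escape time 1
(row=5, col=2): c = -1.1640 + -1.5000i → escape time 2
(row=5, col=3): c = -0.8360 + -1.5000i → escape time 2
(row=5, col=4): c = -0.5080 + -1.5000i → escape time 2
(row=5, col=5): c = -0.1800 + -1.5000i → escape time 2

Answer: 555555
355555
333555
133345
122333
112222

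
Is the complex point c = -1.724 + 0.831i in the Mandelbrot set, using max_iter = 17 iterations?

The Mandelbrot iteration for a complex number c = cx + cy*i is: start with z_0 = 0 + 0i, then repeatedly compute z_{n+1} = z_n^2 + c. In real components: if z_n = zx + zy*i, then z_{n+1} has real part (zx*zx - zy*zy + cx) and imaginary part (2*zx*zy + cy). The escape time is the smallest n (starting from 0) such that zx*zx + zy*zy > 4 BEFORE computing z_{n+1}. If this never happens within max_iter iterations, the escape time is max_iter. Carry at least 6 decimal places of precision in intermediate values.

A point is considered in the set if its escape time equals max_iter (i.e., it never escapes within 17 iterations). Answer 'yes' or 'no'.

z_0 = 0 + 0i, c = -1.7240 + 0.8310i
Iter 1: z = -1.7240 + 0.8310i, |z|^2 = 3.6627
Iter 2: z = 0.5576 + -2.0343i, |z|^2 = 4.4493
Escaped at iteration 2

Answer: no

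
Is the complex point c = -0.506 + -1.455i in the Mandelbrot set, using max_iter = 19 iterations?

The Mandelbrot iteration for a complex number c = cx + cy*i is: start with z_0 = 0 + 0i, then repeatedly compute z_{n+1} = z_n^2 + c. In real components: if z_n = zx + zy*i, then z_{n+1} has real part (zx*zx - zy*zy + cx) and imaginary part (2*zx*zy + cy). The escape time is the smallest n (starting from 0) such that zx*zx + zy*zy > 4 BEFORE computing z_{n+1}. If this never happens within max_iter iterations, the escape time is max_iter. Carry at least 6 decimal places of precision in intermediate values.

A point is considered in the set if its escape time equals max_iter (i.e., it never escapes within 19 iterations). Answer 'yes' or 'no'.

z_0 = 0 + 0i, c = -0.5060 + -1.4550i
Iter 1: z = -0.5060 + -1.4550i, |z|^2 = 2.3731
Iter 2: z = -2.3670 + 0.0175i, |z|^2 = 5.6029
Escaped at iteration 2

Answer: no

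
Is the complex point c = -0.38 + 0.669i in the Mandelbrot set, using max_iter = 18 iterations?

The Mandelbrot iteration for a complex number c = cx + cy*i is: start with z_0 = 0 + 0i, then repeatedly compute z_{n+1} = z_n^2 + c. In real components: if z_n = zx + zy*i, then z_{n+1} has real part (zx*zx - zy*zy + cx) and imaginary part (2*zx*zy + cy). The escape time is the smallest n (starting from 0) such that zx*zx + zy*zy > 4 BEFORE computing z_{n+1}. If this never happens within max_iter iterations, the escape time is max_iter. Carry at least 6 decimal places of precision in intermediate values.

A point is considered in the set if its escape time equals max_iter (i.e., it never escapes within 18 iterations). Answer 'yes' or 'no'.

z_0 = 0 + 0i, c = -0.3800 + 0.6690i
Iter 1: z = -0.3800 + 0.6690i, |z|^2 = 0.5920
Iter 2: z = -0.6832 + 0.1606i, |z|^2 = 0.4925
Iter 3: z = 0.0609 + 0.4496i, |z|^2 = 0.2059
Iter 4: z = -0.5784 + 0.7238i, |z|^2 = 0.8585
Iter 5: z = -0.5693 + -0.1684i, |z|^2 = 0.3524
Iter 6: z = -0.0843 + 0.8607i, |z|^2 = 0.7479
Iter 7: z = -1.1137 + 0.5239i, |z|^2 = 1.5147
Iter 8: z = 0.5857 + -0.4980i, |z|^2 = 0.5911
Iter 9: z = -0.2849 + 0.0856i, |z|^2 = 0.0885
Iter 10: z = -0.3062 + 0.6202i, |z|^2 = 0.4784
Iter 11: z = -0.6709 + 0.2892i, |z|^2 = 0.5338
Iter 12: z = -0.0135 + 0.2809i, |z|^2 = 0.0791
Iter 13: z = -0.4587 + 0.6614i, |z|^2 = 0.6479
Iter 14: z = -0.6070 + 0.0622i, |z|^2 = 0.3723
Iter 15: z = -0.0154 + 0.5935i, |z|^2 = 0.3525
Iter 16: z = -0.7320 + 0.6507i, |z|^2 = 0.9592
Iter 17: z = -0.2676 + -0.2836i, |z|^2 = 0.1521
Did not escape in 18 iterations → in set

Answer: yes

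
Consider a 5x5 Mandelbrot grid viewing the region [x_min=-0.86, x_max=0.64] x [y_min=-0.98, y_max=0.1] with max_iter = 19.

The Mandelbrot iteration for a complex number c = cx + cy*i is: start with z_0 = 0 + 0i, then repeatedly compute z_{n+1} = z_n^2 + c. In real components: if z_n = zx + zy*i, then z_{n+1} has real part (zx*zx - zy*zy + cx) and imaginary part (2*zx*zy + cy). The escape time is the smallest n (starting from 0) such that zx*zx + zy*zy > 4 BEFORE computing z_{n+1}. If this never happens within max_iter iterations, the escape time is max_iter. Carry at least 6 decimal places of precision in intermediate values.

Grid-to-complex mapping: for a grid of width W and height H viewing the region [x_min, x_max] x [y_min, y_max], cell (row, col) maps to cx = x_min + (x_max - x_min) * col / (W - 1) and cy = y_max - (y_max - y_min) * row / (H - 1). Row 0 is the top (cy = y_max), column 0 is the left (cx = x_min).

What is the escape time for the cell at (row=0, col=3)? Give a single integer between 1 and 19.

Answer: 19

Derivation:
z_0 = 0 + 0i, c = 0.2650 + 0.1000i
Iter 1: z = 0.2650 + 0.1000i, |z|^2 = 0.0802
Iter 2: z = 0.3252 + 0.1530i, |z|^2 = 0.1292
Iter 3: z = 0.3474 + 0.1995i, |z|^2 = 0.1605
Iter 4: z = 0.3459 + 0.2386i, |z|^2 = 0.1765
Iter 5: z = 0.3277 + 0.2650i, |z|^2 = 0.1776
Iter 6: z = 0.3021 + 0.2737i, |z|^2 = 0.1662
Iter 7: z = 0.2814 + 0.2654i, |z|^2 = 0.1496
Iter 8: z = 0.2737 + 0.2493i, |z|^2 = 0.1371
Iter 9: z = 0.2778 + 0.2365i, |z|^2 = 0.1331
Iter 10: z = 0.2862 + 0.2314i, |z|^2 = 0.1355
Iter 11: z = 0.2934 + 0.2325i, |z|^2 = 0.1401
Iter 12: z = 0.2970 + 0.2364i, |z|^2 = 0.1441
Iter 13: z = 0.2973 + 0.2404i, |z|^2 = 0.1462
Iter 14: z = 0.2956 + 0.2430i, |z|^2 = 0.1464
Iter 15: z = 0.2933 + 0.2437i, |z|^2 = 0.1454
Iter 16: z = 0.2917 + 0.2429i, |z|^2 = 0.1441
Iter 17: z = 0.2911 + 0.2417i, |z|^2 = 0.1431
Iter 18: z = 0.2913 + 0.2407i, |z|^2 = 0.1428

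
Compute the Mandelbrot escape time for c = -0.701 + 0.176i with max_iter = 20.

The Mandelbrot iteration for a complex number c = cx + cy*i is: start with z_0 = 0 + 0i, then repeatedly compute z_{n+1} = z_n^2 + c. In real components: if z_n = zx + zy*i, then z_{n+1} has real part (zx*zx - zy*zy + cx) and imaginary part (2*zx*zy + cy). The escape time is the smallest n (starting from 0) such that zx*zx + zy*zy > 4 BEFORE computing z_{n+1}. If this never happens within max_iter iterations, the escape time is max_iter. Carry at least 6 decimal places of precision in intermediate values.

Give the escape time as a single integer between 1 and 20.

Answer: 20

Derivation:
z_0 = 0 + 0i, c = -0.7010 + 0.1760i
Iter 1: z = -0.7010 + 0.1760i, |z|^2 = 0.5224
Iter 2: z = -0.2406 + -0.0708i, |z|^2 = 0.0629
Iter 3: z = -0.6481 + 0.2100i, |z|^2 = 0.4642
Iter 4: z = -0.3250 + -0.0963i, |z|^2 = 0.1149
Iter 5: z = -0.6046 + 0.2386i, |z|^2 = 0.4225
Iter 6: z = -0.3924 + -0.1125i, |z|^2 = 0.1666
Iter 7: z = -0.5597 + 0.2643i, |z|^2 = 0.3831
Iter 8: z = -0.4576 + -0.1198i, |z|^2 = 0.2237
Iter 9: z = -0.5060 + 0.2857i, |z|^2 = 0.3376
Iter 10: z = -0.5266 + -0.1131i, |z|^2 = 0.2901
Iter 11: z = -0.4365 + 0.2951i, |z|^2 = 0.2776
Iter 12: z = -0.5976 + -0.0816i, |z|^2 = 0.3637
Iter 13: z = -0.3506 + 0.2736i, |z|^2 = 0.1977
Iter 14: z = -0.6529 + -0.0158i, |z|^2 = 0.4266
Iter 15: z = -0.2749 + 0.1966i, |z|^2 = 0.1143
Iter 16: z = -0.6641 + 0.0679i, |z|^2 = 0.4456
Iter 17: z = -0.2646 + 0.0859i, |z|^2 = 0.0774
Iter 18: z = -0.6384 + 0.1306i, |z|^2 = 0.4245
Iter 19: z = -0.3106 + 0.0093i, |z|^2 = 0.0965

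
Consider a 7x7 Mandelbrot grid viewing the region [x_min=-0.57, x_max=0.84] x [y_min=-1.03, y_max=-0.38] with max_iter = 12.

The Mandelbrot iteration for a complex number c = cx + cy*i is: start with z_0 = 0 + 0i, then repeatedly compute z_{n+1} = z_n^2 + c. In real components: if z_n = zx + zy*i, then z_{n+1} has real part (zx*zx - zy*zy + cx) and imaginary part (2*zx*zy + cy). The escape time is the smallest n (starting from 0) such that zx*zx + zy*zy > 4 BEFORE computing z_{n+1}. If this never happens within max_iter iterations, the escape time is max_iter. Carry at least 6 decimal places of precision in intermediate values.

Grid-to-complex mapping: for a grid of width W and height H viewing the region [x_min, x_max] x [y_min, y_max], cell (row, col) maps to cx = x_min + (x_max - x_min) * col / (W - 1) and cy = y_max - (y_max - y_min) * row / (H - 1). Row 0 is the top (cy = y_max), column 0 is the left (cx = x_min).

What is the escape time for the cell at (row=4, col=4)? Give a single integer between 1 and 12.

Answer: 4

Derivation:
z_0 = 0 + 0i, c = 0.3700 + -0.8133i
Iter 1: z = 0.3700 + -0.8133i, |z|^2 = 0.7984
Iter 2: z = -0.1546 + -1.4152i, |z|^2 = 2.0267
Iter 3: z = -1.6089 + -0.3757i, |z|^2 = 2.7297
Iter 4: z = 2.8173 + 0.3957i, |z|^2 = 8.0940
Escaped at iteration 4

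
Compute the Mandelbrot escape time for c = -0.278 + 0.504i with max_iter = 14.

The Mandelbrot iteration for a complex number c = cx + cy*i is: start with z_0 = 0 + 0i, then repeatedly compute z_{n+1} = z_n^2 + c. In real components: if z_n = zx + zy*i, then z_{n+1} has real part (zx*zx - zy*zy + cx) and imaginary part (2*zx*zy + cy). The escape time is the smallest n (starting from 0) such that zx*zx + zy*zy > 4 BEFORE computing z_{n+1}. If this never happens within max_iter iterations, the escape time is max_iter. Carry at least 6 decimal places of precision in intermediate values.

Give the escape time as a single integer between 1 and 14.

Answer: 14

Derivation:
z_0 = 0 + 0i, c = -0.2780 + 0.5040i
Iter 1: z = -0.2780 + 0.5040i, |z|^2 = 0.3313
Iter 2: z = -0.4547 + 0.2238i, |z|^2 = 0.2569
Iter 3: z = -0.1213 + 0.3005i, |z|^2 = 0.1050
Iter 4: z = -0.3536 + 0.4311i, |z|^2 = 0.3109
Iter 5: z = -0.3388 + 0.1991i, |z|^2 = 0.1545
Iter 6: z = -0.2028 + 0.3690i, |z|^2 = 0.1773
Iter 7: z = -0.3730 + 0.3543i, |z|^2 = 0.2647
Iter 8: z = -0.2643 + 0.2397i, |z|^2 = 0.1273
Iter 9: z = -0.2656 + 0.3773i, |z|^2 = 0.2129
Iter 10: z = -0.3498 + 0.3036i, |z|^2 = 0.2146
Iter 11: z = -0.2478 + 0.2916i, |z|^2 = 0.1464
Iter 12: z = -0.3016 + 0.3595i, |z|^2 = 0.2202
Iter 13: z = -0.3163 + 0.2871i, |z|^2 = 0.1825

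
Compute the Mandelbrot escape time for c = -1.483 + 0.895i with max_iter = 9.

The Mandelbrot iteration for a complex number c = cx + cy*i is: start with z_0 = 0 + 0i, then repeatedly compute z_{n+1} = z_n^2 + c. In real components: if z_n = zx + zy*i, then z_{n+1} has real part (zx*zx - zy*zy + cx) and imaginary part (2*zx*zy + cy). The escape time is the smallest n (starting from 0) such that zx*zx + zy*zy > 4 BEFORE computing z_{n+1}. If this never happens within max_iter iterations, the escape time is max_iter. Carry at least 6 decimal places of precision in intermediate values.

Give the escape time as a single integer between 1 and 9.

z_0 = 0 + 0i, c = -1.4830 + 0.8950i
Iter 1: z = -1.4830 + 0.8950i, |z|^2 = 3.0003
Iter 2: z = -0.0847 + -1.7596i, |z|^2 = 3.1033
Iter 3: z = -4.5719 + 1.1932i, |z|^2 = 22.3260
Escaped at iteration 3

Answer: 3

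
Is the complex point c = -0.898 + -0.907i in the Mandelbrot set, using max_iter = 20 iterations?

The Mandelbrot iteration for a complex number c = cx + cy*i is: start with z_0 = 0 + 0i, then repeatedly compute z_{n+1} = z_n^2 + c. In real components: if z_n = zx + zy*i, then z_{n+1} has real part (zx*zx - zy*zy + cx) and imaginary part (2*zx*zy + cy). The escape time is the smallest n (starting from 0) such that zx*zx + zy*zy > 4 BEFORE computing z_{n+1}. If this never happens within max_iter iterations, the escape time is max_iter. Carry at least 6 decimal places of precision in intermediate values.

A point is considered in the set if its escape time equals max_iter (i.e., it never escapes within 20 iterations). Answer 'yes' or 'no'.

Answer: no

Derivation:
z_0 = 0 + 0i, c = -0.8980 + -0.9070i
Iter 1: z = -0.8980 + -0.9070i, |z|^2 = 1.6291
Iter 2: z = -0.9142 + 0.7220i, |z|^2 = 1.3571
Iter 3: z = -0.5834 + -2.2271i, |z|^2 = 5.3004
Escaped at iteration 3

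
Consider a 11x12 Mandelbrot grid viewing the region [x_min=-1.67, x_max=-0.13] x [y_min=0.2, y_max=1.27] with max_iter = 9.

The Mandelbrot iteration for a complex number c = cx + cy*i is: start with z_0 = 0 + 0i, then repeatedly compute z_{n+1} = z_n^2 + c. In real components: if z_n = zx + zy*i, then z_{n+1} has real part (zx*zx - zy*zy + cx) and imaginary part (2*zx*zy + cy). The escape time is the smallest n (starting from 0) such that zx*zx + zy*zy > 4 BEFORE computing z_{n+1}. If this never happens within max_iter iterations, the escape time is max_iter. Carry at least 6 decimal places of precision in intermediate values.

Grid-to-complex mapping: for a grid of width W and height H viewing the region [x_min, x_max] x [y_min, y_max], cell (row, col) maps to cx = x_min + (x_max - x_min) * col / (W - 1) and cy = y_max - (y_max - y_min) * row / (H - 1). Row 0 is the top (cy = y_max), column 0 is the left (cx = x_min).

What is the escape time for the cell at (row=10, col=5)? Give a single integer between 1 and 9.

Answer: 9

Derivation:
z_0 = 0 + 0i, c = -0.9000 + 0.2973i
Iter 1: z = -0.9000 + 0.2973i, |z|^2 = 0.8984
Iter 2: z = -0.1784 + -0.2378i, |z|^2 = 0.0884
Iter 3: z = -0.9247 + 0.3821i, |z|^2 = 1.0012
Iter 4: z = -0.1909 + -0.4094i, |z|^2 = 0.2041
Iter 5: z = -1.0312 + 0.4536i, |z|^2 = 1.2691
Iter 6: z = -0.0423 + -0.6382i, |z|^2 = 0.4091
Iter 7: z = -1.3055 + 0.3513i, |z|^2 = 1.8277
Iter 8: z = 0.6808 + -0.6199i, |z|^2 = 0.8479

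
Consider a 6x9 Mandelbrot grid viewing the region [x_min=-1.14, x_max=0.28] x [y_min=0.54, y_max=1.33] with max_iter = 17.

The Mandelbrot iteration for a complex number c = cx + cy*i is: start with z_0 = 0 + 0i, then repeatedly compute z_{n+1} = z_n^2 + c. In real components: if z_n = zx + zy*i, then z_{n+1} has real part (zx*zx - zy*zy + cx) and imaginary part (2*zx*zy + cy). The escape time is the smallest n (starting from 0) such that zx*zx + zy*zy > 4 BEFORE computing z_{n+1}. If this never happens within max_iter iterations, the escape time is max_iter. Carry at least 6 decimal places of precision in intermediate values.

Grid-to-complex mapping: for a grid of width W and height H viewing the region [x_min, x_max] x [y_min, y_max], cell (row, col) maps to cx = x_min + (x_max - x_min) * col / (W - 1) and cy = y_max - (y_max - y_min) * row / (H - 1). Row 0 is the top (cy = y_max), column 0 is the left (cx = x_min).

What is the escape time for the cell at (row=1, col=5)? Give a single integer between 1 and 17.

Answer: 2

Derivation:
z_0 = 0 + 0i, c = 0.2800 + 1.2313i
Iter 1: z = 0.2800 + 1.2313i, |z|^2 = 1.5944
Iter 2: z = -1.1576 + 1.9208i, |z|^2 = 5.0293
Escaped at iteration 2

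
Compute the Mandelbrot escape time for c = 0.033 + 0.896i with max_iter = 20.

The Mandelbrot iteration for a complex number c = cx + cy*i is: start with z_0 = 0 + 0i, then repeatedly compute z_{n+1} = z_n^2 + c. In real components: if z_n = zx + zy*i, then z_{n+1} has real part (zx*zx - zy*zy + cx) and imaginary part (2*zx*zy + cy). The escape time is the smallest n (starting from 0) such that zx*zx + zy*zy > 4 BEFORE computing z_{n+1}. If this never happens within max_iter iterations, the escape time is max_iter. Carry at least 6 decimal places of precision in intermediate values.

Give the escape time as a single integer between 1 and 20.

Answer: 7

Derivation:
z_0 = 0 + 0i, c = 0.0330 + 0.8960i
Iter 1: z = 0.0330 + 0.8960i, |z|^2 = 0.8039
Iter 2: z = -0.7687 + 0.9551i, |z|^2 = 1.5032
Iter 3: z = -0.2883 + -0.5725i, |z|^2 = 0.4109
Iter 4: z = -0.2116 + 1.2261i, |z|^2 = 1.5482
Iter 5: z = -1.4257 + 0.3771i, |z|^2 = 2.1747
Iter 6: z = 1.9233 + -0.1793i, |z|^2 = 3.7311
Iter 7: z = 3.6998 + 0.2063i, |z|^2 = 13.7309
Escaped at iteration 7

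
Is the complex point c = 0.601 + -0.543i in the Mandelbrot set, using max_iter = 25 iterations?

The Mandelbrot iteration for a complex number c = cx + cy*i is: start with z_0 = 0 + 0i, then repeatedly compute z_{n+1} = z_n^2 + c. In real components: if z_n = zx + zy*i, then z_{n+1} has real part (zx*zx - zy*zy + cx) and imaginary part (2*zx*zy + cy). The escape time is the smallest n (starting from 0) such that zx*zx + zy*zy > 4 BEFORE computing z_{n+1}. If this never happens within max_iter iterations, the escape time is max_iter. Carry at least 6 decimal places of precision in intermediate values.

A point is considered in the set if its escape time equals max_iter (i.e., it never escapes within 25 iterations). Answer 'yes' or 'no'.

z_0 = 0 + 0i, c = 0.6010 + -0.5430i
Iter 1: z = 0.6010 + -0.5430i, |z|^2 = 0.6561
Iter 2: z = 0.6674 + -1.1957i, |z|^2 = 1.8750
Iter 3: z = -0.3833 + -2.1389i, |z|^2 = 4.7218
Escaped at iteration 3

Answer: no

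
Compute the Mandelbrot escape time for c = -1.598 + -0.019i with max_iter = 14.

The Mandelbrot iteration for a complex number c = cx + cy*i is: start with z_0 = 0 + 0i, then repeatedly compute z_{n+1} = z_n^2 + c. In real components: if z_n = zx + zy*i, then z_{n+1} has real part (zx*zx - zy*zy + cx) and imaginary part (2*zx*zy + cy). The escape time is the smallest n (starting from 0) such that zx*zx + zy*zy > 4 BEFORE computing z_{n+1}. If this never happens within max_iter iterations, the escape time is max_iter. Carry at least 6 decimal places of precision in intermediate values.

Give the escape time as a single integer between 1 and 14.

z_0 = 0 + 0i, c = -1.5980 + -0.0190i
Iter 1: z = -1.5980 + -0.0190i, |z|^2 = 2.5540
Iter 2: z = 0.9552 + 0.0417i, |z|^2 = 0.9142
Iter 3: z = -0.6873 + 0.0607i, |z|^2 = 0.4760
Iter 4: z = -1.1294 + -0.1025i, |z|^2 = 1.2860
Iter 5: z = -0.3330 + 0.2124i, |z|^2 = 0.1560
Iter 6: z = -1.5322 + -0.1605i, |z|^2 = 2.3734
Iter 7: z = 0.7239 + 0.4728i, |z|^2 = 0.7476
Iter 8: z = -1.2974 + 0.6655i, |z|^2 = 2.1261
Iter 9: z = -0.3576 + -1.7458i, |z|^2 = 3.1758
Iter 10: z = -4.5180 + 1.2296i, |z|^2 = 21.9247
Escaped at iteration 10

Answer: 10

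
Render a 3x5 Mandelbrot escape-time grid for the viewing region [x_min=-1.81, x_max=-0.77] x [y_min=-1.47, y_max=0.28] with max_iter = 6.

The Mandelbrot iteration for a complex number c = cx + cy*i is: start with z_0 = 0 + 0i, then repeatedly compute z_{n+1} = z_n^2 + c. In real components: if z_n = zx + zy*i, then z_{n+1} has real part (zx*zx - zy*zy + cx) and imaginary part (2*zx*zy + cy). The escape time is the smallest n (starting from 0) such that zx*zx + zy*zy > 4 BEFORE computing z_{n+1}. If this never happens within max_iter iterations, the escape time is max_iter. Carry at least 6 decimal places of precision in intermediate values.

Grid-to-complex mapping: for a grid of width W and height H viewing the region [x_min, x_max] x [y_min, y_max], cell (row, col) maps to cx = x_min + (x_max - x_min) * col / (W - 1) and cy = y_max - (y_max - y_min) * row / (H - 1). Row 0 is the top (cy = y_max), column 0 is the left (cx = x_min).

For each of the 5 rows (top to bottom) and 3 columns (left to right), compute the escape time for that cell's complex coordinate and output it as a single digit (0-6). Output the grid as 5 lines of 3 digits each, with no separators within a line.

(row=0, col=0): c = -1.8100 + 0.2800i → escape time 4
(row=0, col=1): c = -1.2900 + 0.2800i → escape time 6
(row=0, col=2): c = -0.7700 + 0.2800i → escape time 6
(row=1, col=0): c = -1.8100 + -0.1575i → escape time 4
(row=1, col=1): c = -1.2900 + -0.1575i → escape time 6
(row=1, col=2): c = -0.7700 + -0.1575i → escape time 6
(row=2, col=0): c = -1.8100 + -0.5950i → escape time 3
(row=2, col=1): c = -1.2900 + -0.5950i → escape time 3
(row=2, col=2): c = -0.7700 + -0.5950i → escape time 5
(row=3, col=0): c = -1.8100 + -1.0325i → escape time 1
(row=3, col=1): c = -1.2900 + -1.0325i → escape time 3
(row=3, col=2): c = -0.7700 + -1.0325i → escape time 3
(row=4, col=0): c = -1.8100 + -1.4700i → escape time 1
(row=4, col=1): c = -1.2900 + -1.4700i → escape time 2
(row=4, col=2): c = -0.7700 + -1.4700i → escape time 2

Answer: 466
466
335
133
122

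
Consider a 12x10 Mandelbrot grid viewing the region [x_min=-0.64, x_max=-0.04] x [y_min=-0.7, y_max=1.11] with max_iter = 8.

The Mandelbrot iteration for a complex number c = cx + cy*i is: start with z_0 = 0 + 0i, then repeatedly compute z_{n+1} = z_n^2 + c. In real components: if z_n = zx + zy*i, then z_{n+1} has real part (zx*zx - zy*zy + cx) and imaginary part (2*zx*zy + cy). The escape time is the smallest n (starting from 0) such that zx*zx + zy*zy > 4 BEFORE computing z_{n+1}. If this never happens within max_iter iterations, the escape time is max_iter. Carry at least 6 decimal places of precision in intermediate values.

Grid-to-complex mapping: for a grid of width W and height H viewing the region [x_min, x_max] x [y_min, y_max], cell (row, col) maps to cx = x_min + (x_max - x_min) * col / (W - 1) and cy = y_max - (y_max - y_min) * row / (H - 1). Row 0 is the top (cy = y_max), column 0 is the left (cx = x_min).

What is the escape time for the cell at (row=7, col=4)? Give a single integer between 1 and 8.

Answer: 8

Derivation:
z_0 = 0 + 0i, c = -0.4218 + -0.2978i
Iter 1: z = -0.4218 + -0.2978i, |z|^2 = 0.2666
Iter 2: z = -0.3326 + -0.0466i, |z|^2 = 0.1128
Iter 3: z = -0.3134 + -0.2668i, |z|^2 = 0.1694
Iter 4: z = -0.3948 + -0.1305i, |z|^2 = 0.1729
Iter 5: z = -0.2830 + -0.1947i, |z|^2 = 0.1180
Iter 6: z = -0.3796 + -0.1876i, |z|^2 = 0.1793
Iter 7: z = -0.3129 + -0.1554i, |z|^2 = 0.1220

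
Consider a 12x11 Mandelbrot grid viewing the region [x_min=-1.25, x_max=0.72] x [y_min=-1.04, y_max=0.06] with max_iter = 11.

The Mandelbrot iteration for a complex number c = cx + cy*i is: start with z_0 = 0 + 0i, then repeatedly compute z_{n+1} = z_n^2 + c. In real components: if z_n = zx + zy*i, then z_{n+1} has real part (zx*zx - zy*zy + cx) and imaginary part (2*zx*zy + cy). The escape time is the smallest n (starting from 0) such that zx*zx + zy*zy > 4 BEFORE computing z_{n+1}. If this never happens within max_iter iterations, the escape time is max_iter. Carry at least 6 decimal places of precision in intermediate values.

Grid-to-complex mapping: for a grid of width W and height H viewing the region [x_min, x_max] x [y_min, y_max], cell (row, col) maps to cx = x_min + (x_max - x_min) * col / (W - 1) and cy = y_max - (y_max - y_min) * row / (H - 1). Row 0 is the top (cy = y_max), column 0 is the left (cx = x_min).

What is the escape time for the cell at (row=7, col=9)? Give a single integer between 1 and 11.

Answer: 6

Derivation:
z_0 = 0 + 0i, c = 0.3618 + -0.7100i
Iter 1: z = 0.3618 + -0.7100i, |z|^2 = 0.6350
Iter 2: z = -0.0114 + -1.2238i, |z|^2 = 1.4978
Iter 3: z = -1.1357 + -0.6822i, |z|^2 = 1.7552
Iter 4: z = 1.1863 + 0.8395i, |z|^2 = 2.1119
Iter 5: z = 1.0643 + 1.2817i, |z|^2 = 2.7755
Iter 6: z = -0.1481 + 2.0182i, |z|^2 = 4.0951
Escaped at iteration 6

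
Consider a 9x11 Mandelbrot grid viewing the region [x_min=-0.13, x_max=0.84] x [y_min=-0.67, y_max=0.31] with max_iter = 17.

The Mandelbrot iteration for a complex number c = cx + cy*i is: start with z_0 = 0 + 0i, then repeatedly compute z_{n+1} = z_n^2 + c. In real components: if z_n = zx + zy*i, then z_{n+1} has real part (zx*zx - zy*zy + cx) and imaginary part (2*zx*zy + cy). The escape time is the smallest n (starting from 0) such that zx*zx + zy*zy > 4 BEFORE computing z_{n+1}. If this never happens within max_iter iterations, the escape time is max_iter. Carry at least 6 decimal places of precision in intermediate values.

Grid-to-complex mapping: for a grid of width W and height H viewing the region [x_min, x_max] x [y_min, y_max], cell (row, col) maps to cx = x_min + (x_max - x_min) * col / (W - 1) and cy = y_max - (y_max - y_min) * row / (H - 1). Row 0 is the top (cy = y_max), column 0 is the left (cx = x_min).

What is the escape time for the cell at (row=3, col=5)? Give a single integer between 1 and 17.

Answer: 5

Derivation:
z_0 = 0 + 0i, c = 0.4762 + 0.0160i
Iter 1: z = 0.4762 + 0.0160i, |z|^2 = 0.2271
Iter 2: z = 0.7028 + 0.0312i, |z|^2 = 0.4949
Iter 3: z = 0.9692 + 0.0599i, |z|^2 = 0.9430
Iter 4: z = 1.4120 + 0.1321i, |z|^2 = 2.0113
Iter 5: z = 2.4526 + 0.3892i, |z|^2 = 6.1669
Escaped at iteration 5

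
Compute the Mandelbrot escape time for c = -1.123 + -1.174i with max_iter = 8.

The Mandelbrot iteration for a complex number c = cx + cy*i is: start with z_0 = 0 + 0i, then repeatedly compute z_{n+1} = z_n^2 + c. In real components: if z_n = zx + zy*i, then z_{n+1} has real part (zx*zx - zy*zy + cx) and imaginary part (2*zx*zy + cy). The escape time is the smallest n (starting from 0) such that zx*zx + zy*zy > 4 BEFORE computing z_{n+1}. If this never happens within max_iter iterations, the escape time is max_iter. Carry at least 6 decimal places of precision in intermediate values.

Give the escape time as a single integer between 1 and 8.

z_0 = 0 + 0i, c = -1.1230 + -1.1740i
Iter 1: z = -1.1230 + -1.1740i, |z|^2 = 2.6394
Iter 2: z = -1.2401 + 1.4628i, |z|^2 = 3.6778
Iter 3: z = -1.7248 + -4.8022i, |z|^2 = 26.0360
Escaped at iteration 3

Answer: 3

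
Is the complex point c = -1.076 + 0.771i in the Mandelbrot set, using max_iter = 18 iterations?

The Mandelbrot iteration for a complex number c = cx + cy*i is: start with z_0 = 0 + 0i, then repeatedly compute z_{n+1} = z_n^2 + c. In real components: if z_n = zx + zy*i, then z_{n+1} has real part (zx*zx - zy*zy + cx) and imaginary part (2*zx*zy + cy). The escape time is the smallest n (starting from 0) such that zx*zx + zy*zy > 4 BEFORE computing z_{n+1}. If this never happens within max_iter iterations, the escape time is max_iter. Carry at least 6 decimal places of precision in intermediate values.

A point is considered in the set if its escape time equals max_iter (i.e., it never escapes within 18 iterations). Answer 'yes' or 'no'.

Answer: no

Derivation:
z_0 = 0 + 0i, c = -1.0760 + 0.7710i
Iter 1: z = -1.0760 + 0.7710i, |z|^2 = 1.7522
Iter 2: z = -0.5127 + -0.8882i, |z|^2 = 1.0517
Iter 3: z = -1.6021 + 1.6817i, |z|^2 = 5.3947
Escaped at iteration 3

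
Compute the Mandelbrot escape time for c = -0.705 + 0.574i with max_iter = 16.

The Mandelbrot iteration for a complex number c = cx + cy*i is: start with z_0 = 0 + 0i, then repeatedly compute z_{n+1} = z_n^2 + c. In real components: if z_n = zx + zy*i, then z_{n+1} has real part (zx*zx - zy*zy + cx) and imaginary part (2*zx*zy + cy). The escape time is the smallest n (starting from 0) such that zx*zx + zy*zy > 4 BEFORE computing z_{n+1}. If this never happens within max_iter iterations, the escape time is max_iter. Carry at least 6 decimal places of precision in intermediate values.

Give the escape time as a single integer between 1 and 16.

Answer: 6

Derivation:
z_0 = 0 + 0i, c = -0.7050 + 0.5740i
Iter 1: z = -0.7050 + 0.5740i, |z|^2 = 0.8265
Iter 2: z = -0.5375 + -0.2353i, |z|^2 = 0.3442
Iter 3: z = -0.4715 + 0.8270i, |z|^2 = 0.9062
Iter 4: z = -1.1665 + -0.2059i, |z|^2 = 1.4032
Iter 5: z = 0.6134 + 1.0543i, |z|^2 = 1.4879
Iter 6: z = -1.4404 + 1.8675i, |z|^2 = 5.5621
Escaped at iteration 6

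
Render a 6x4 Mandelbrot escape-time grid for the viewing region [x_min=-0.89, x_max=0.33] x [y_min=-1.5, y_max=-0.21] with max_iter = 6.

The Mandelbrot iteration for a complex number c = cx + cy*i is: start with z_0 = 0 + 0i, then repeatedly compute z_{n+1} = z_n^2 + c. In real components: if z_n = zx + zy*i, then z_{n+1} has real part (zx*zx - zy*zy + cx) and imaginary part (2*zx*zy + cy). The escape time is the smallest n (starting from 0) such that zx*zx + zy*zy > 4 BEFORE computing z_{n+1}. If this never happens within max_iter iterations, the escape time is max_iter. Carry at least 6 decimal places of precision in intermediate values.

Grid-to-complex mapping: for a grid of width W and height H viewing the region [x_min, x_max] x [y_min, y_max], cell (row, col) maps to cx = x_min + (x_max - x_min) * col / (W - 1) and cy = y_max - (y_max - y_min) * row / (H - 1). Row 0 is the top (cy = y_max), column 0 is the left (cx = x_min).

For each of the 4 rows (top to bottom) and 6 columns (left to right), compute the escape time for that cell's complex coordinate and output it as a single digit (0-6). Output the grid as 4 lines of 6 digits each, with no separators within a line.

(row=0, col=0): c = -0.8900 + -0.2100i → escape time 6
(row=0, col=1): c = -0.6460 + -0.2100i → escape time 6
(row=0, col=2): c = -0.4020 + -0.2100i → escape time 6
(row=0, col=3): c = -0.1580 + -0.2100i → escape time 6
(row=0, col=4): c = 0.0860 + -0.2100i → escape time 6
(row=0, col=5): c = 0.3300 + -0.2100i → escape time 6
(row=1, col=0): c = -0.8900 + -0.6400i → escape time 5
(row=1, col=1): c = -0.6460 + -0.6400i → escape time 6
(row=1, col=2): c = -0.4020 + -0.6400i → escape time 6
(row=1, col=3): c = -0.1580 + -0.6400i → escape time 6
(row=1, col=4): c = 0.0860 + -0.6400i → escape time 6
(row=1, col=5): c = 0.3300 + -0.6400i → escape time 6
(row=2, col=0): c = -0.8900 + -1.0700i → escape time 3
(row=2, col=1): c = -0.6460 + -1.0700i → escape time 3
(row=2, col=2): c = -0.4020 + -1.0700i → escape time 4
(row=2, col=3): c = -0.1580 + -1.0700i → escape time 6
(row=2, col=4): c = 0.0860 + -1.0700i → escape time 4
(row=2, col=5): c = 0.3300 + -1.0700i → escape time 3
(row=3, col=0): c = -0.8900 + -1.5000i → escape time 2
(row=3, col=1): c = -0.6460 + -1.5000i → escape time 2
(row=3, col=2): c = -0.4020 + -1.5000i → escape time 2
(row=3, col=3): c = -0.1580 + -1.5000i → escape time 2
(row=3, col=4): c = 0.0860 + -1.5000i → escape time 2
(row=3, col=5): c = 0.3300 + -1.5000i → escape time 2

Answer: 666666
566666
334643
222222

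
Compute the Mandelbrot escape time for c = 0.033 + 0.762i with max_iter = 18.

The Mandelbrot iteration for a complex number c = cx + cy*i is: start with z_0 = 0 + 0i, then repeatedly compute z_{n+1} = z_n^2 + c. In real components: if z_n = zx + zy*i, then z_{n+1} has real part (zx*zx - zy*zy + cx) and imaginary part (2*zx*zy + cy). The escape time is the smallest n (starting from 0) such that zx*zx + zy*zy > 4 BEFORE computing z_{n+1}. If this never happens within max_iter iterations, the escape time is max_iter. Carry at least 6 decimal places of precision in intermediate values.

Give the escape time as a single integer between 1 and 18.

z_0 = 0 + 0i, c = 0.0330 + 0.7620i
Iter 1: z = 0.0330 + 0.7620i, |z|^2 = 0.5817
Iter 2: z = -0.5466 + 0.8123i, |z|^2 = 0.9585
Iter 3: z = -0.3281 + -0.1259i, |z|^2 = 0.1235
Iter 4: z = 0.1248 + 0.8446i, |z|^2 = 0.7290
Iter 5: z = -0.6648 + 0.9728i, |z|^2 = 1.3883
Iter 6: z = -0.4713 + -0.5315i, |z|^2 = 0.5047
Iter 7: z = -0.0273 + 1.2630i, |z|^2 = 1.5960
Iter 8: z = -1.5615 + 0.6930i, |z|^2 = 2.9186
Iter 9: z = 1.9911 + -1.4023i, |z|^2 = 5.9308
Escaped at iteration 9

Answer: 9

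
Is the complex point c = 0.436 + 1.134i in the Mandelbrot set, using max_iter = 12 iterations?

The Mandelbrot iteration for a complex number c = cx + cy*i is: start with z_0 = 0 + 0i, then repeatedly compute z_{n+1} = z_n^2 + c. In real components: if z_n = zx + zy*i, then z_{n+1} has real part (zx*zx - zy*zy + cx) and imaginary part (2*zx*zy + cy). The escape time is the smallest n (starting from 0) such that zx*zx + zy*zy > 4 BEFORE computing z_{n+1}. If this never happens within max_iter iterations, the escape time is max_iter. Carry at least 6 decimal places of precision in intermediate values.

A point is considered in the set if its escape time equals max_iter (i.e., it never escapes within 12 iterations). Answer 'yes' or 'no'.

z_0 = 0 + 0i, c = 0.4360 + 1.1340i
Iter 1: z = 0.4360 + 1.1340i, |z|^2 = 1.4761
Iter 2: z = -0.6599 + 2.1228i, |z|^2 = 4.9419
Escaped at iteration 2

Answer: no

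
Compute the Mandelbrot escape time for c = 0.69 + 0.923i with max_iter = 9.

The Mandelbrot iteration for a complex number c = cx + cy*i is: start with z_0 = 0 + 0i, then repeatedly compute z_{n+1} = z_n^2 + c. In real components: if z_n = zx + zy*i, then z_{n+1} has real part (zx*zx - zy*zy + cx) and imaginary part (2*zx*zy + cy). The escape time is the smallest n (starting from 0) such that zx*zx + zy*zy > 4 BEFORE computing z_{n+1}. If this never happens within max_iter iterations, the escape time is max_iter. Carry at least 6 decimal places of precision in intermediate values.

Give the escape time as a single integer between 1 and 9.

z_0 = 0 + 0i, c = 0.6900 + 0.9230i
Iter 1: z = 0.6900 + 0.9230i, |z|^2 = 1.3280
Iter 2: z = 0.3142 + 2.1967i, |z|^2 = 4.9244
Escaped at iteration 2

Answer: 2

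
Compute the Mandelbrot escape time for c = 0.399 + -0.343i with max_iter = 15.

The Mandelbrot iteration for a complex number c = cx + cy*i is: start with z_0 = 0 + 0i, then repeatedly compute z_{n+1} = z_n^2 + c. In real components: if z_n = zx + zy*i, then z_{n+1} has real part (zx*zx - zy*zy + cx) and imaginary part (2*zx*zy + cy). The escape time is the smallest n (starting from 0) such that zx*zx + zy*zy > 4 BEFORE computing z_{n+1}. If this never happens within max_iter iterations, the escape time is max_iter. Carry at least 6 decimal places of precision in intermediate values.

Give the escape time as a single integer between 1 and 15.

Answer: 15

Derivation:
z_0 = 0 + 0i, c = 0.3990 + -0.3430i
Iter 1: z = 0.3990 + -0.3430i, |z|^2 = 0.2769
Iter 2: z = 0.4406 + -0.6167i, |z|^2 = 0.5744
Iter 3: z = 0.2127 + -0.8864i, |z|^2 = 0.8309
Iter 4: z = -0.3414 + -0.7202i, |z|^2 = 0.6352
Iter 5: z = -0.0031 + 0.1488i, |z|^2 = 0.0221
Iter 6: z = 0.3769 + -0.3439i, |z|^2 = 0.2603
Iter 7: z = 0.4228 + -0.6022i, |z|^2 = 0.5414
Iter 8: z = 0.2151 + -0.8522i, |z|^2 = 0.7725
Iter 9: z = -0.2810 + -0.7095i, |z|^2 = 0.5824
Iter 10: z = -0.0255 + 0.0558i, |z|^2 = 0.0038
Iter 11: z = 0.3965 + -0.3458i, |z|^2 = 0.2769
Iter 12: z = 0.4366 + -0.6173i, |z|^2 = 0.5717
Iter 13: z = 0.2086 + -0.8821i, |z|^2 = 0.8215
Iter 14: z = -0.3355 + -0.7110i, |z|^2 = 0.6181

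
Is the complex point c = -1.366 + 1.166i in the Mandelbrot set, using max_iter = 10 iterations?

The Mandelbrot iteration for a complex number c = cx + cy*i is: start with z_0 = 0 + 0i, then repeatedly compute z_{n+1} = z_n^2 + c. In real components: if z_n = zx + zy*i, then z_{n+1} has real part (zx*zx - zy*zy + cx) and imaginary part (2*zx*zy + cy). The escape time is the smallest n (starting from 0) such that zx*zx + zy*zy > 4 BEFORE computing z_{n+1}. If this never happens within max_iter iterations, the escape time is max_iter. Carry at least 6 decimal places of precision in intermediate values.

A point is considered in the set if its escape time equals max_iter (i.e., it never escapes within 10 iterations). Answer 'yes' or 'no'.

z_0 = 0 + 0i, c = -1.3660 + 1.1660i
Iter 1: z = -1.3660 + 1.1660i, |z|^2 = 3.2255
Iter 2: z = -0.8596 + -2.0195i, |z|^2 = 4.8173
Escaped at iteration 2

Answer: no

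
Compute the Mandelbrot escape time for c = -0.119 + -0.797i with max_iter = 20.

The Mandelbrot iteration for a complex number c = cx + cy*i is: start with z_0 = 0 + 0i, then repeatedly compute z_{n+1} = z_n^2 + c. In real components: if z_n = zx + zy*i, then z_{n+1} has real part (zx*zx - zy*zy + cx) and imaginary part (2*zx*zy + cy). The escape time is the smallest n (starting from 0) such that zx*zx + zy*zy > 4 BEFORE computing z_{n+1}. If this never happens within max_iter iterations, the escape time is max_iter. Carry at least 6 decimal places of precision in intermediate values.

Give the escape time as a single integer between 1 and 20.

z_0 = 0 + 0i, c = -0.1190 + -0.7970i
Iter 1: z = -0.1190 + -0.7970i, |z|^2 = 0.6494
Iter 2: z = -0.7400 + -0.6073i, |z|^2 = 0.9165
Iter 3: z = 0.0598 + 0.1019i, |z|^2 = 0.0140
Iter 4: z = -0.1258 + -0.7848i, |z|^2 = 0.6317
Iter 5: z = -0.7191 + -0.5995i, |z|^2 = 0.8766
Iter 6: z = 0.0386 + 0.0653i, |z|^2 = 0.0058
Iter 7: z = -0.1218 + -0.7920i, |z|^2 = 0.6420
Iter 8: z = -0.7314 + -0.6041i, |z|^2 = 0.8999
Iter 9: z = 0.0509 + 0.0867i, |z|^2 = 0.0101
Iter 10: z = -0.1239 + -0.7882i, |z|^2 = 0.6366
Iter 11: z = -0.7249 + -0.6017i, |z|^2 = 0.8874
Iter 12: z = 0.0444 + 0.0752i, |z|^2 = 0.0076
Iter 13: z = -0.1227 + -0.7903i, |z|^2 = 0.6396
Iter 14: z = -0.7285 + -0.6031i, |z|^2 = 0.8945
Iter 15: z = 0.0481 + 0.0817i, |z|^2 = 0.0090
Iter 16: z = -0.1234 + -0.7891i, |z|^2 = 0.6380
Iter 17: z = -0.7265 + -0.6023i, |z|^2 = 0.8906
Iter 18: z = 0.0461 + 0.0781i, |z|^2 = 0.0082
Iter 19: z = -0.1230 + -0.7898i, |z|^2 = 0.6389

Answer: 20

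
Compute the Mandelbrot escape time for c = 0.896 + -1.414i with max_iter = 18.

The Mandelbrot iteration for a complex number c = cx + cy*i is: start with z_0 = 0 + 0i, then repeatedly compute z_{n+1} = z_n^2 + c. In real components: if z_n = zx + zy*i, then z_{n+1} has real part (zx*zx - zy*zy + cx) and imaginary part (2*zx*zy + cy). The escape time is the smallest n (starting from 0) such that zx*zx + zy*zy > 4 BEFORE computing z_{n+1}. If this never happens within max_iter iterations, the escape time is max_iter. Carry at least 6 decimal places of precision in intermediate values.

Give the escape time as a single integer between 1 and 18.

z_0 = 0 + 0i, c = 0.8960 + -1.4140i
Iter 1: z = 0.8960 + -1.4140i, |z|^2 = 2.8022
Iter 2: z = -0.3006 + -3.9479i, |z|^2 = 15.6762
Escaped at iteration 2

Answer: 2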